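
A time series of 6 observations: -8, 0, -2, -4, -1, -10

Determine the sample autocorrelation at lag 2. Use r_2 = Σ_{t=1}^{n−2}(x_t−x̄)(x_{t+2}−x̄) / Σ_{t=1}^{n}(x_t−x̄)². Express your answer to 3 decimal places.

Mean x̄ = (-8 + 0 − 2 − 4 − 1 − 10)/6 = -4.1667
Numerator Σ_{t=1}^{4}(x_t−x̄)(x_{t+2}−x̄) = -1.7222
Denominator Σ(x_t−x̄)² = 80.8333
r_2 = -1.7222 / 80.8333 = -0.021

-0.021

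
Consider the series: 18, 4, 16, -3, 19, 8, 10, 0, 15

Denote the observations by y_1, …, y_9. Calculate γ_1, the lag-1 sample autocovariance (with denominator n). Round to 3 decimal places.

Mean ȳ = (18 + 4 + 16 − 3 + 19 + 8 + 10 + 0 + 15)/9 = 9.6667
Σ_{t=1}^{8}(y_t−ȳ)(y_{t+1}−ȳ) = -352.4444
γ_1 = -352.4444 / 9 = -39.160

-39.160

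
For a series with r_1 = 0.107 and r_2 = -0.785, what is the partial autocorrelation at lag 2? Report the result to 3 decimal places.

φ_{22} = (r_2 − r_1²) / (1 − r_1²)
r_1² = (0.107)² = 0.011449
Numerator = -0.785 − 0.0114 = -0.7964; denominator = 1 − 0.0114 = 0.9886
φ_{22} = -0.7964 / 0.9886 = -0.806

-0.806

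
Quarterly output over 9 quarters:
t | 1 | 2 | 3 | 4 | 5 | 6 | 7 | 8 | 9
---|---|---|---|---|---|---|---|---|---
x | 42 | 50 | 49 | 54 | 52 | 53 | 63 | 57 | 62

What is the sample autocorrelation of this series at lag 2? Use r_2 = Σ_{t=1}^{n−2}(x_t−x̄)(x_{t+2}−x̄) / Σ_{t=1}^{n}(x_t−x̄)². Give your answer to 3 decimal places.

Mean x̄ = (42 + 50 + 49 + 54 + 52 + 53 + 63 + 57 + 62)/9 = 53.5556
Numerator Σ_{t=1}^{7}(x_t−x̄)(x_{t+2}−x̄) = 121.0494
Denominator Σ(x_t−x̄)² = 342.2222
r_2 = 121.0494 / 342.2222 = 0.354

0.354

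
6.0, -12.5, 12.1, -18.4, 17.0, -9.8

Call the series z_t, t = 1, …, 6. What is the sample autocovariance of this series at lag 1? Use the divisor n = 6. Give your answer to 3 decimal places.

-155.140

Mean z̄ = (6.0 − 12.5 + 12.1 − 18.4 + 17.0 − 9.8)/6 = -0.9333
Deviations: 6.9333, -11.5667, 13.0333, -17.4667, 17.9333, -8.8667
Σ_{t=1}^{5}(z_t−z̄)(z_{t+1}−z̄) = -930.8411
γ_1 = -930.8411 / 6 = -155.140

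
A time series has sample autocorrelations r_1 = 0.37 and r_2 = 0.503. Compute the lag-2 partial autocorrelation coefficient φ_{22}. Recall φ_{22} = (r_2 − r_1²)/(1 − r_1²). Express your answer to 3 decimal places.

φ_{22} = (r_2 − r_1²) / (1 − r_1²)
r_1² = (0.37)² = 0.1369
Numerator = 0.503 − 0.1369 = 0.3661; denominator = 1 − 0.1369 = 0.8631
φ_{22} = 0.3661 / 0.8631 = 0.424

0.424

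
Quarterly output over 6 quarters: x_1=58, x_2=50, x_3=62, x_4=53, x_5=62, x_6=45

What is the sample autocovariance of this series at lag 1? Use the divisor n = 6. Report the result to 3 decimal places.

Mean x̄ = (58 + 50 + 62 + 53 + 62 + 45)/6 = 55.0000
Σ_{t=1}^{5}(x_t−x̄)(x_{t+1}−x̄) = -148.0000
γ_1 = -148.0000 / 6 = -24.667

-24.667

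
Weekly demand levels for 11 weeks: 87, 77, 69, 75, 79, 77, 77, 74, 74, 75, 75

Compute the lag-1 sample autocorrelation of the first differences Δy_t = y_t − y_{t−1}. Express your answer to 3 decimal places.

0.205

First differences Δy: -10, -8, 6, 4, -2, 0, -3, 0, 1, 0
Mean of differences = -1.2000
Numerator Σ(Δy_t−Δȳ)(Δy_{t+1}−Δȳ) = 44.1600
Denominator Σ(Δy_t−Δȳ)² = 215.6000
r_1(Δy) = 44.1600 / 215.6000 = 0.205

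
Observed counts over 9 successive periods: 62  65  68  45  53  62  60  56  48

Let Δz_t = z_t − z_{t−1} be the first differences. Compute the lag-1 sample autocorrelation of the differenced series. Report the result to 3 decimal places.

First differences Δz: 3, 3, -23, 8, 9, -2, -4, -8
Mean of differences = -1.7500
Numerator Σ(Δz_t−Δz̄)(Δz_{t+1}−Δz̄) = -168.8125
Denominator Σ(Δz_t−Δz̄)² = 751.5000
r_1(Δz) = -168.8125 / 751.5000 = -0.225

-0.225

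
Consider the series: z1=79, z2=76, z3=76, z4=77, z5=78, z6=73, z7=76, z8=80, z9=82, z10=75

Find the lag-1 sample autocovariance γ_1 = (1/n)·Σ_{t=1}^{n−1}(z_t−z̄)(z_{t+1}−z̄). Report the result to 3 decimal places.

Mean z̄ = (79 + 76 + 76 + 77 + 78 + 73 + 76 + 80 + 82 + 75)/10 = 77.2000
Σ_{t=1}^{9}(z_t−z̄)(z_{t+1}−z̄) = 0.5600
γ_1 = 0.5600 / 10 = 0.056

0.056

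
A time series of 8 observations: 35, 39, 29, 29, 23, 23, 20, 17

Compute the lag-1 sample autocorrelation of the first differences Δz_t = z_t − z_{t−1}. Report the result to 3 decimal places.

-0.699

First differences Δz: 4, -10, 0, -6, 0, -3, -3
Mean of differences = -2.5714
Numerator Σ(Δz_t−Δz̄)(Δz_{t+1}−Δz̄) = -86.4694
Denominator Σ(Δz_t−Δz̄)² = 123.7143
r_1(Δz) = -86.4694 / 123.7143 = -0.699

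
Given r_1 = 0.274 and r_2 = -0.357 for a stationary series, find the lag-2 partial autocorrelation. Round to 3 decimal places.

φ_{22} = (r_2 − r_1²) / (1 − r_1²)
r_1² = (0.274)² = 0.075076
Numerator = -0.357 − 0.0751 = -0.4321; denominator = 1 − 0.0751 = 0.9249
φ_{22} = -0.4321 / 0.9249 = -0.467

-0.467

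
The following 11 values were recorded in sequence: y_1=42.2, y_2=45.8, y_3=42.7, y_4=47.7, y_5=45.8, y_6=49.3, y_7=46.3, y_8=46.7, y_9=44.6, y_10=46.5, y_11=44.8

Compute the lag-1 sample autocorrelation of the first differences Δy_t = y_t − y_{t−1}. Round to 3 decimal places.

First differences Δy: 3.6, -3.1, 5.0, -1.9, 3.5, -3.0, 0.4, -2.1, 1.9, -1.7
Mean of differences = 0.2600
Numerator Σ(Δy_t−Δȳ)(Δy_{t+1}−Δȳ) = -62.8196
Denominator Σ(Δy_t−Δȳ)² = 82.8240
r_1(Δy) = -62.8196 / 82.8240 = -0.758

-0.758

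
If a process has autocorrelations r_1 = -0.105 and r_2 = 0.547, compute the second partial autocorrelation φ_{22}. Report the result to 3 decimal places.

0.542

φ_{22} = (r_2 − r_1²) / (1 − r_1²)
r_1² = (-0.105)² = 0.011025
Numerator = 0.547 − 0.0110 = 0.5360; denominator = 1 − 0.0110 = 0.9890
φ_{22} = 0.5360 / 0.9890 = 0.542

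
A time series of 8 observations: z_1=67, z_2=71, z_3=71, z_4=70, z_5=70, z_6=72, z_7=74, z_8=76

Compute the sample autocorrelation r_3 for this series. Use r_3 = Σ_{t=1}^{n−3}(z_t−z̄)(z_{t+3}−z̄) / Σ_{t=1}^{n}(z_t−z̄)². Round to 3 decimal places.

-0.071

Mean z̄ = (67 + 71 + 71 + 70 + 70 + 72 + 74 + 76)/8 = 71.3750
Deviations from mean: -4.3750, -0.3750, -0.3750, -1.3750, -1.3750, 0.6250, 2.6250, 4.6250
Numerator Σ_{t=1}^{5}(z_t−z̄)(z_{t+3}−z̄) = -3.6719
Denominator Σ(z_t−z̄)² = 51.8750
r_3 = -3.6719 / 51.8750 = -0.071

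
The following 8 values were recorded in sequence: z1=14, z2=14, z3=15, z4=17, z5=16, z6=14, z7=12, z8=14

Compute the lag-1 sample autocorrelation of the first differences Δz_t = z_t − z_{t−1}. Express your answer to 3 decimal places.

First differences Δz: 0, 1, 2, -1, -2, -2, 2
Mean of differences = 0.0000
Numerator Σ(Δz_t−Δz̄)(Δz_{t+1}−Δz̄) = 2.0000
Denominator Σ(Δz_t−Δz̄)² = 18.0000
r_1(Δz) = 2.0000 / 18.0000 = 0.111

0.111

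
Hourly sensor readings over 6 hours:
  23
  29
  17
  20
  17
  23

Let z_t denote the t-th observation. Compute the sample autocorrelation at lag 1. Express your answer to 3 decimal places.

-0.152

Mean z̄ = (23 + 29 + 17 + 20 + 17 + 23)/6 = 21.5000
Numerator Σ_{t=1}^{5}(z_t−z̄)(z_{t+1}−z̄) = -15.7500
Denominator Σ(z_t−z̄)² = 103.5000
r_1 = -15.7500 / 103.5000 = -0.152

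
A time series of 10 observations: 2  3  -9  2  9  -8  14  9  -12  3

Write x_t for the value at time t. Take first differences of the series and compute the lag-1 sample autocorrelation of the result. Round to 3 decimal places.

-0.494

First differences Δx: 1, -12, 11, 7, -17, 22, -5, -21, 15
Mean of differences = 0.1111
Numerator Σ(Δx_t−Δx̄)(Δx_{t+1}−Δx̄) = -878.3457
Denominator Σ(Δx_t−Δx̄)² = 1778.8889
r_1(Δx) = -878.3457 / 1778.8889 = -0.494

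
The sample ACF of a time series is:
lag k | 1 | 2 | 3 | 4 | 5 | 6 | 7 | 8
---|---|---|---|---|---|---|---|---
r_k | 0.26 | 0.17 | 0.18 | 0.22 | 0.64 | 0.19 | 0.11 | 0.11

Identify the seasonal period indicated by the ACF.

5

The largest autocorrelation is r_5 = 0.64; the remaining lags stay at or below 0.26. The elevated value at lag 1 (0.26), dropping to 0.17 at lag 2, reflects decaying short-term dependence rather than seasonality.
The dominant spike at lag 5 indicates a seasonal period of 5.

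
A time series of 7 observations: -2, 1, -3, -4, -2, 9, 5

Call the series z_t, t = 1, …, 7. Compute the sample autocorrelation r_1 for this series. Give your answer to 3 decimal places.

Mean z̄ = (-2 + 1 − 3 − 4 − 2 + 9 + 5)/7 = 0.5714
Deviations from mean: -2.5714, 0.4286, -3.5714, -4.5714, -2.5714, 8.4286, 4.4286
Σ(z_t−z̄)(z_{t+1}−z̄) = (-1.1020) + (-1.5306) + (16.3265) + (11.7551) + (-21.6735) + (37.3265) = 41.1020
Denominator Σ(z_t−z̄)² = 137.7143
r_1 = 41.1020 / 137.7143 = 0.298

0.298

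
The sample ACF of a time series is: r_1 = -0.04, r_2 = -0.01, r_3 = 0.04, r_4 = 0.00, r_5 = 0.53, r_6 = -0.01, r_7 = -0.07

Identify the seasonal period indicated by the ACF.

5

The largest autocorrelation is r_5 = 0.53; the remaining lags stay at or below 0.04.
The dominant spike at lag 5 indicates a seasonal period of 5.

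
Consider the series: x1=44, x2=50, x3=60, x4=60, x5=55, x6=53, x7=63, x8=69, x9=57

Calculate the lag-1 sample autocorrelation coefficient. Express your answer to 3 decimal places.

0.302

Mean x̄ = (44 + 50 + 60 + 60 + 55 + 53 + 63 + 69 + 57)/9 = 56.7778
Numerator Σ_{t=1}^{8}(x_t−x̄)(x_{t+1}−x̄) = 131.3951
Denominator Σ(x_t−x̄)² = 435.5556
r_1 = 131.3951 / 435.5556 = 0.302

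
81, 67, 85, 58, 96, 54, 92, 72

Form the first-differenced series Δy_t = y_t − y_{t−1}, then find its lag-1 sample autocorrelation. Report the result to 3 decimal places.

-0.904

First differences Δy: -14, 18, -27, 38, -42, 38, -20
Mean of differences = -1.2857
Numerator Σ(Δy_t−Δȳ)(Δy_{t+1}−Δȳ) = -5685.5102
Denominator Σ(Δy_t−Δȳ)² = 6289.4286
r_1(Δy) = -5685.5102 / 6289.4286 = -0.904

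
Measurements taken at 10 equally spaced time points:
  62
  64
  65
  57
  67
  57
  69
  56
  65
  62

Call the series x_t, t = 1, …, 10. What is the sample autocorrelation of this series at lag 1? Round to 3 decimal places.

-0.863

Mean x̄ = (62 + 64 + 65 + 57 + 67 + 57 + 69 + 56 + 65 + 62)/10 = 62.4000
Numerator Σ_{t=1}^{9}(x_t−x̄)(x_{t+1}−x̄) = -155.7600
Denominator Σ(x_t−x̄)² = 180.4000
r_1 = -155.7600 / 180.4000 = -0.863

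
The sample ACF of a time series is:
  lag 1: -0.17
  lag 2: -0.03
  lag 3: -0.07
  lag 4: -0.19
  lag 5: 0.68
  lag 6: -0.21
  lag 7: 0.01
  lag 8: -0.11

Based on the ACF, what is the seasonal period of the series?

5

The largest autocorrelation is r_5 = 0.68; the remaining lags stay at or below 0.01.
The dominant spike at lag 5 indicates a seasonal period of 5.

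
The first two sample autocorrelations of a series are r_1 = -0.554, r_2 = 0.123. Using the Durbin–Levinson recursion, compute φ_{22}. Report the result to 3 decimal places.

φ_{22} = (r_2 − r_1²) / (1 − r_1²)
r_1² = (-0.554)² = 0.306916
Numerator = 0.123 − 0.3069 = -0.1839; denominator = 1 − 0.3069 = 0.6931
φ_{22} = -0.1839 / 0.6931 = -0.265

-0.265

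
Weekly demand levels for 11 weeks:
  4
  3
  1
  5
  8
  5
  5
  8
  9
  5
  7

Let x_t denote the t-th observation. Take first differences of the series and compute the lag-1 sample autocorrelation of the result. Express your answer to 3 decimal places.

-0.186

First differences Δx: -1, -2, 4, 3, -3, 0, 3, 1, -4, 2
Mean of differences = 0.3000
Numerator Σ(Δx_t−Δx̄)(Δx_{t+1}−Δx̄) = -12.6900
Denominator Σ(Δx_t−Δx̄)² = 68.1000
r_1(Δx) = -12.6900 / 68.1000 = -0.186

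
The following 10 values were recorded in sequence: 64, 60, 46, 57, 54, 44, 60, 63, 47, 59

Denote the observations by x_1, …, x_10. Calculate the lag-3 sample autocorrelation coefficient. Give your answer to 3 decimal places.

0.465

Mean x̄ = (64 + 60 + 46 + 57 + 54 + 44 + 60 + 63 + 47 + 59)/10 = 55.4000
Σ(x_t−x̄)(x_{t+3}−x̄) = (13.7600) + (-6.4400) + (107.1600) + (7.3600) + (-10.6400) + (95.7600) + (16.5600) = 223.5200
Denominator Σ(x_t−x̄)² = 480.4000
r_3 = 223.5200 / 480.4000 = 0.465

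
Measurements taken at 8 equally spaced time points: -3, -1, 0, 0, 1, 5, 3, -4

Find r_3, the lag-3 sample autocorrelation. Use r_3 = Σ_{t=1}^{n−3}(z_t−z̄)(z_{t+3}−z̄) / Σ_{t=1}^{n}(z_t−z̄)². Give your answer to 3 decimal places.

-0.085

Mean z̄ = (-3 − 1 + 0 + 0 + 1 + 5 + 3 − 4)/8 = 0.1250
Deviations from mean: -3.1250, -1.1250, -0.1250, -0.1250, 0.8750, 4.8750, 2.8750, -4.1250
Numerator Σ_{t=1}^{5}(z_t−z̄)(z_{t+3}−z̄) = -5.1719
Denominator Σ(z_t−z̄)² = 60.8750
r_3 = -5.1719 / 60.8750 = -0.085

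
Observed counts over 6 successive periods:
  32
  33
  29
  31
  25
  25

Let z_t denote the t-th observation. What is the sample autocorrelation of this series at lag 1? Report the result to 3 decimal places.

0.323

Mean z̄ = (32 + 33 + 29 + 31 + 25 + 25)/6 = 29.1667
Σ(z_t−z̄)(z_{t+1}−z̄) = (10.8611) + (-0.6389) + (-0.3056) + (-7.6389) + (17.3611) = 19.6389
Denominator Σ(z_t−z̄)² = 60.8333
r_1 = 19.6389 / 60.8333 = 0.323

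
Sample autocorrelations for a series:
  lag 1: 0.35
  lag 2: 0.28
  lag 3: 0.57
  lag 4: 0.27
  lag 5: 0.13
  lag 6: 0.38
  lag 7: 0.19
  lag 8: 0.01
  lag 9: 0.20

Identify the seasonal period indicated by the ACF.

3

The largest autocorrelation is r_3 = 0.57, with a weaker echo at lag 6 (0.38); the remaining lags stay at or below 0.35. The elevated value at lag 1 (0.35), dropping to 0.28 at lag 2, reflects decaying short-term dependence rather than seasonality.
The dominant spike at lag 3 indicates a seasonal period of 3.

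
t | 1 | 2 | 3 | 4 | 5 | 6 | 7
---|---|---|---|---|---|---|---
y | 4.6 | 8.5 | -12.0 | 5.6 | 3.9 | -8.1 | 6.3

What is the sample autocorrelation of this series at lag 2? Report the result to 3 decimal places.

Mean ȳ = (4.6 + 8.5 − 12.0 + 5.6 + 3.9 − 8.1 + 6.3)/7 = 1.2571
Deviations from mean: 3.3429, 7.2429, -13.2571, 4.3429, 2.6429, -9.3571, 5.0429
Numerator Σ_{t=1}^{5}(y_t−ȳ)(y_{t+2}−ȳ) = -75.2080
Denominator Σ(y_t−ȳ)² = 378.2171
r_2 = -75.2080 / 378.2171 = -0.199

-0.199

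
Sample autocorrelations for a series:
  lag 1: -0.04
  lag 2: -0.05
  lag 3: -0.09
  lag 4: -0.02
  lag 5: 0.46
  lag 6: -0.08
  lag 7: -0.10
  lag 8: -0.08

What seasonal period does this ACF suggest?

5

The largest autocorrelation is r_5 = 0.46; the remaining lags stay at or below -0.02.
The dominant spike at lag 5 indicates a seasonal period of 5.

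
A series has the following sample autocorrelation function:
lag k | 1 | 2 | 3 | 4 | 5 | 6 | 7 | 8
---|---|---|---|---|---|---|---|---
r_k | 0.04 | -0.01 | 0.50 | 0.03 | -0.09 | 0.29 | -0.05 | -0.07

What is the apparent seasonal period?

The largest autocorrelation is r_3 = 0.50, with a weaker echo at lag 6 (0.29); the remaining lags stay at or below 0.04.
The dominant spike at lag 3 indicates a seasonal period of 3.

3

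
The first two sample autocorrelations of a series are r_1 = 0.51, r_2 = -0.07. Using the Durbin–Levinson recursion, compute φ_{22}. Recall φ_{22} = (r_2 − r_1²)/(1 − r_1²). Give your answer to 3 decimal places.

-0.446

φ_{22} = (r_2 − r_1²) / (1 − r_1²)
r_1² = (0.51)² = 0.2601
Numerator = -0.07 − 0.2601 = -0.3301; denominator = 1 − 0.2601 = 0.7399
φ_{22} = -0.3301 / 0.7399 = -0.446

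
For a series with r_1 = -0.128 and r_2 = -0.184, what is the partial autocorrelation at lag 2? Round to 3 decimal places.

φ_{22} = (r_2 − r_1²) / (1 − r_1²)
r_1² = (-0.128)² = 0.016384
Numerator = -0.184 − 0.0164 = -0.2004; denominator = 1 − 0.0164 = 0.9836
φ_{22} = -0.2004 / 0.9836 = -0.204

-0.204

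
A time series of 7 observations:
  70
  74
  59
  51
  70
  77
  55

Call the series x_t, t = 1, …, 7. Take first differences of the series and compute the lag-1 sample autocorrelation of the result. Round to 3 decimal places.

First differences Δx: 4, -15, -8, 19, 7, -22
Mean of differences = -2.5000
Numerator Σ(Δx_t−Δx̄)(Δx_{t+1}−Δx̄) = -111.7500
Denominator Σ(Δx_t−Δx̄)² = 1161.5000
r_1(Δx) = -111.7500 / 1161.5000 = -0.096

-0.096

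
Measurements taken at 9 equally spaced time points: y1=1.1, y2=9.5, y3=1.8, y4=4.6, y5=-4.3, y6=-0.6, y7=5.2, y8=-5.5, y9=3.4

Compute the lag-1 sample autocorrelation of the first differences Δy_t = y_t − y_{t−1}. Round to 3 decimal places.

First differences Δy: 8.4, -7.7, 2.8, -8.9, 3.7, 5.8, -10.7, 8.9
Mean of differences = 0.2875
Numerator Σ(Δy_t−Δȳ)(Δy_{t+1}−Δȳ) = -275.6902
Denominator Σ(Δy_t−Δȳ)² = 457.2688
r_1(Δy) = -275.6902 / 457.2688 = -0.603

-0.603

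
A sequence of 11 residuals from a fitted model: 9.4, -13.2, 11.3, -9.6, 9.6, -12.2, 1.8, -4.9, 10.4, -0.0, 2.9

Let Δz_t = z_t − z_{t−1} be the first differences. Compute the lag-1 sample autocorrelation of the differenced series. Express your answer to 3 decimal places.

-0.862

First differences Δz: -22.6, 24.5, -20.9, 19.2, -21.8, 14.0, -6.7, 15.3, -10.4, 2.9
Mean of differences = -0.6500
Numerator Σ(Δz_t−Δz̄)(Δz_{t+1}−Δz̄) = -2568.2225
Denominator Σ(Δz_t−Δz̄)² = 2979.0250
r_1(Δz) = -2568.2225 / 2979.0250 = -0.862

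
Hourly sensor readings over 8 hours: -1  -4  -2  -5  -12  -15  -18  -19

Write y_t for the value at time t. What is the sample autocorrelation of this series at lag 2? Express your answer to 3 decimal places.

Mean ȳ = (-1 − 4 − 2 − 5 − 12 − 15 − 18 − 19)/8 = -9.5000
Σ(y_t−ȳ)(y_{t+2}−ȳ) = (63.7500) + (24.7500) + (-18.7500) + (-24.7500) + (21.2500) + (52.2500) = 118.5000
Denominator Σ(y_t−ȳ)² = 378.0000
r_2 = 118.5000 / 378.0000 = 0.313

0.313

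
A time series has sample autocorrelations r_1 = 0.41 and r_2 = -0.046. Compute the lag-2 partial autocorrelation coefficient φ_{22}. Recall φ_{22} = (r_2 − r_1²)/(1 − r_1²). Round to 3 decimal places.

φ_{22} = (r_2 − r_1²) / (1 − r_1²)
r_1² = (0.41)² = 0.1681
Numerator = -0.046 − 0.1681 = -0.2141; denominator = 1 − 0.1681 = 0.8319
φ_{22} = -0.2141 / 0.8319 = -0.257

-0.257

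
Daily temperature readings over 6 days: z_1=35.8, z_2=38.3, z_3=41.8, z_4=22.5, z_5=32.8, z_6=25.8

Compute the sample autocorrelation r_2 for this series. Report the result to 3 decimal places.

Mean z̄ = (35.8 + 38.3 + 41.8 + 22.5 + 32.8 + 25.8)/6 = 32.8333
Σ(z_t−z̄)(z_{t+2}−z̄) = (26.6011) + (-56.4889) + (-0.2989) + (72.6778) = 42.4911
Denominator Σ(z_t−z̄)² = 275.3333
r_2 = 42.4911 / 275.3333 = 0.154

0.154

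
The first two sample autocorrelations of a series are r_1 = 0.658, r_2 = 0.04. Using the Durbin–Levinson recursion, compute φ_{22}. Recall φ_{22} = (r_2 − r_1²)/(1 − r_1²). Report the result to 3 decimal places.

φ_{22} = (r_2 − r_1²) / (1 − r_1²)
r_1² = (0.658)² = 0.432964
Numerator = 0.04 − 0.4330 = -0.3930; denominator = 1 − 0.4330 = 0.5670
φ_{22} = -0.3930 / 0.5670 = -0.693

-0.693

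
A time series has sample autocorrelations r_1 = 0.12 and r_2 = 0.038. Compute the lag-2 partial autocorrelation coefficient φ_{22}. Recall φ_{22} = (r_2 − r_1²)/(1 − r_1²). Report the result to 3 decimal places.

0.024

φ_{22} = (r_2 − r_1²) / (1 − r_1²)
r_1² = (0.12)² = 0.0144
Numerator = 0.038 − 0.0144 = 0.0236; denominator = 1 − 0.0144 = 0.9856
φ_{22} = 0.0236 / 0.9856 = 0.024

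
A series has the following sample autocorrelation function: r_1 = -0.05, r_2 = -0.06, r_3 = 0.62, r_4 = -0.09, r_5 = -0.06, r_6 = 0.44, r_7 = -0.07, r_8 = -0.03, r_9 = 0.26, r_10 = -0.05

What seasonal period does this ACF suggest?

The largest autocorrelation is r_3 = 0.62, with weaker echoes at lags 6 (0.44) and 9 (0.26); the remaining lags stay at or below -0.03.
The dominant spike at lag 3 indicates a seasonal period of 3.

3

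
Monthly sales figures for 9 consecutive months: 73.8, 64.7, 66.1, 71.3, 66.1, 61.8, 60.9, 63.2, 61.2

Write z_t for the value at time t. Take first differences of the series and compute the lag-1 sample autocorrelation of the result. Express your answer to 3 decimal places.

First differences Δz: -9.1, 1.4, 5.2, -5.2, -4.3, -0.9, 2.3, -2.0
Mean of differences = -1.5750
Numerator Σ(Δz_t−Δz̄)(Δz_{t+1}−Δz̄) = -17.7831
Denominator Σ(Δz_t−Δz̄)² = 147.5950
r_1(Δz) = -17.7831 / 147.5950 = -0.120

-0.120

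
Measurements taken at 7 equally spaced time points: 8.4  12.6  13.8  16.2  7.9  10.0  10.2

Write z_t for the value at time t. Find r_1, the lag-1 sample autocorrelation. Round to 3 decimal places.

0.017

Mean z̄ = (8.4 + 12.6 + 13.8 + 16.2 + 7.9 + 10.0 + 10.2)/7 = 11.3000
Deviations from mean: -2.9000, 1.3000, 2.5000, 4.9000, -3.4000, -1.3000, -1.1000
Numerator Σ_{t=1}^{6}(z_t−z̄)(z_{t+1}−z̄) = 0.9200
Denominator Σ(z_t−z̄)² = 54.8200
r_1 = 0.9200 / 54.8200 = 0.017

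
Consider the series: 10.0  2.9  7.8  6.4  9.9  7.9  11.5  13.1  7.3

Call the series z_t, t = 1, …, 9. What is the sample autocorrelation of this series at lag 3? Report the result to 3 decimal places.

-0.134

Mean z̄ = (10.0 + 2.9 + 7.8 + 6.4 + 9.9 + 7.9 + 11.5 + 13.1 + 7.3)/9 = 8.5333
Numerator Σ_{t=1}^{6}(z_t−z̄)(z_{t+3}−z̄) = -9.6700
Denominator Σ(z_t−z̄)² = 72.4200
r_3 = -9.6700 / 72.4200 = -0.134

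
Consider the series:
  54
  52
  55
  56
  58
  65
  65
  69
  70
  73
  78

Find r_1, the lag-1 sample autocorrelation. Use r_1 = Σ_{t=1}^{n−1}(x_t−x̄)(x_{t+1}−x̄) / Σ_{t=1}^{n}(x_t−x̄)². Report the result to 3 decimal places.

Mean x̄ = (54 + 52 + 55 + 56 + 58 + 65 + 65 + 69 + 70 + 73 + 78)/11 = 63.1818
Numerator Σ_{t=1}^{10}(x_t−x̄)(x_{t+1}−x̄) = 546.6942
Denominator Σ(x_t−x̄)² = 757.6364
r_1 = 546.6942 / 757.6364 = 0.722

0.722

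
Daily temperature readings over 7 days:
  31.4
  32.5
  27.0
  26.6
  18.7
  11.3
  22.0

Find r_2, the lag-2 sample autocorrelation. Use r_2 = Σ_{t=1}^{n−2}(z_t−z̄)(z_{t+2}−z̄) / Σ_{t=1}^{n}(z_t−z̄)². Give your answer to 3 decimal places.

0.017

Mean z̄ = (31.4 + 32.5 + 27.0 + 26.6 + 18.7 + 11.3 + 22.0)/7 = 24.2143
Numerator Σ_{t=1}^{5}(z_t−z̄)(z_{t+2}−z̄) = 5.8239
Denominator Σ(z_t−z̄)² = 335.8286
r_2 = 5.8239 / 335.8286 = 0.017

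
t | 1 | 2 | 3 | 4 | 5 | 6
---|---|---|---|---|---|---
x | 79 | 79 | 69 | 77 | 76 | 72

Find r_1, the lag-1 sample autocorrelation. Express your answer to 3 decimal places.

Mean x̄ = (79 + 79 + 69 + 77 + 76 + 72)/6 = 75.3333
Deviations from mean: 3.6667, 3.6667, -6.3333, 1.6667, 0.6667, -3.3333
Numerator Σ_{t=1}^{5}(x_t−x̄)(x_{t+1}−x̄) = -21.4444
Denominator Σ(x_t−x̄)² = 81.3333
r_1 = -21.4444 / 81.3333 = -0.264

-0.264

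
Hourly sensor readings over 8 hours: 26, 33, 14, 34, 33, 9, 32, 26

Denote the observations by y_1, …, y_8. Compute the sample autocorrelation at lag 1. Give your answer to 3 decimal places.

-0.547

Mean ȳ = (26 + 33 + 14 + 34 + 33 + 9 + 32 + 26)/8 = 25.8750
Deviations from mean: 0.1250, 7.1250, -11.8750, 8.1250, 7.1250, -16.8750, 6.1250, 0.1250
Numerator Σ_{t=1}^{7}(y_t−ȳ)(y_{t+1}−ȳ) = -345.1406
Denominator Σ(y_t−ȳ)² = 630.8750
r_1 = -345.1406 / 630.8750 = -0.547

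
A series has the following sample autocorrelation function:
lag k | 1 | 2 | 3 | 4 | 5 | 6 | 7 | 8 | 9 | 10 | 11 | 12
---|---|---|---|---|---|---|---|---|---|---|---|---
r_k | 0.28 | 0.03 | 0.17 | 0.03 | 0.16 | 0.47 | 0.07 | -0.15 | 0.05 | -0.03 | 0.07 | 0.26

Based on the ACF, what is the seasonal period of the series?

The largest autocorrelation is r_6 = 0.47; the remaining lags stay at or below 0.28. The elevated value at lag 1 (0.28), dropping to 0.03 at lag 2, reflects decaying short-term dependence rather than seasonality.
The dominant spike at lag 6 indicates a seasonal period of 6.

6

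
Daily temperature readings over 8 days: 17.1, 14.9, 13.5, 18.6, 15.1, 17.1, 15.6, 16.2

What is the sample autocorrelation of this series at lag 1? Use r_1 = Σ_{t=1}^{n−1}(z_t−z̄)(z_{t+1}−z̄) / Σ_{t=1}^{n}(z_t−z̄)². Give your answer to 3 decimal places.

-0.498

Mean z̄ = (17.1 + 14.9 + 13.5 + 18.6 + 15.1 + 17.1 + 15.6 + 16.2)/8 = 16.0125
Deviations from mean: 1.0875, -1.1125, -2.5125, 2.5875, -0.9125, 1.0875, -0.4125, 0.1875
Numerator Σ_{t=1}^{7}(z_t−z̄)(z_{t+1}−z̄) = -8.7952
Denominator Σ(z_t−z̄)² = 17.6488
r_1 = -8.7952 / 17.6488 = -0.498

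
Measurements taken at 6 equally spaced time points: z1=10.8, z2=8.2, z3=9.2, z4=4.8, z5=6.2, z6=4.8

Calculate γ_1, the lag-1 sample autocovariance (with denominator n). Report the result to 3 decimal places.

Mean z̄ = (10.8 + 8.2 + 9.2 + 4.8 + 6.2 + 4.8)/6 = 7.3333
Σ_{t=1}^{5}(z_t−z̄)(z_{t+1}−z̄) = 5.6356
γ_1 = 5.6356 / 6 = 0.939

0.939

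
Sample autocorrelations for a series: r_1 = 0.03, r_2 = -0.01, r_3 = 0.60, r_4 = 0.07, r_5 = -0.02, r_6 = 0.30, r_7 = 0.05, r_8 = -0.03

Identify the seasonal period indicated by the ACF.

3

The largest autocorrelation is r_3 = 0.60, with a weaker echo at lag 6 (0.30); the remaining lags stay at or below 0.07.
The dominant spike at lag 3 indicates a seasonal period of 3.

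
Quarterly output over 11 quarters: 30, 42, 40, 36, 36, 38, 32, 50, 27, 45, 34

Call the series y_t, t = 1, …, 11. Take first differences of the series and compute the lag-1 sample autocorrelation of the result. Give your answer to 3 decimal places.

-0.775

First differences Δy: 12, -2, -4, 0, 2, -6, 18, -23, 18, -11
Mean of differences = 0.4000
Numerator Σ(Δy_t−Δȳ)(Δy_{t+1}−Δȳ) = -1163.3600
Denominator Σ(Δy_t−Δȳ)² = 1500.4000
r_1(Δy) = -1163.3600 / 1500.4000 = -0.775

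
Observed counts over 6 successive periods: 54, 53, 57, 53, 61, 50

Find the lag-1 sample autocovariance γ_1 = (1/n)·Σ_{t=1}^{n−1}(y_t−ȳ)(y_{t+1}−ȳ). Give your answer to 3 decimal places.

Mean ȳ = (54 + 53 + 57 + 53 + 61 + 50)/6 = 54.6667
Deviations: -0.6667, -1.6667, 2.3333, -1.6667, 6.3333, -4.6667
Σ_{t=1}^{5}(y_t−ȳ)(y_{t+1}−ȳ) = -46.7778
γ_1 = -46.7778 / 6 = -7.796

-7.796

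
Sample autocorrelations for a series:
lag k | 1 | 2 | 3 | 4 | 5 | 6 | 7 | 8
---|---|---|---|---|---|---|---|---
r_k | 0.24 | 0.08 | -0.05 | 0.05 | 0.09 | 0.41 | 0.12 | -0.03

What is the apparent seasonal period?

The largest autocorrelation is r_6 = 0.41; the remaining lags stay at or below 0.24. The elevated value at lag 1 (0.24), dropping to 0.08 at lag 2, reflects decaying short-term dependence rather than seasonality.
The dominant spike at lag 6 indicates a seasonal period of 6.

6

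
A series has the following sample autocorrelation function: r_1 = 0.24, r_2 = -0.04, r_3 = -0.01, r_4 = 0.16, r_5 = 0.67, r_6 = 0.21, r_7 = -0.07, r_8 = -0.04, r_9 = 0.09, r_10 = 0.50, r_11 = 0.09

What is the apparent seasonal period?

5

The largest autocorrelation is r_5 = 0.67, with a weaker echo at lag 10 (0.50); the remaining lags stay at or below 0.24.
The dominant spike at lag 5 indicates a seasonal period of 5.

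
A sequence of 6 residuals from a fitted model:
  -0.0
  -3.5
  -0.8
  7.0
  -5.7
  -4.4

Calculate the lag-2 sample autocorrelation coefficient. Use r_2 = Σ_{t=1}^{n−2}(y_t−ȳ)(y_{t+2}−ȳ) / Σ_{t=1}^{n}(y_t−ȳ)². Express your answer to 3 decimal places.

-0.441

Mean ȳ = (-0.0 − 3.5 − 0.8 + 7.0 − 5.7 − 4.4)/6 = -1.2333
Deviations from mean: 1.2333, -2.2667, 0.4333, 8.2333, -4.4667, -3.1667
Σ(y_t−ȳ)(y_{t+2}−ȳ) = (0.5344) + (-18.6622) + (-1.9356) + (-26.0722) = -46.1356
Denominator Σ(y_t−ȳ)² = 104.6133
r_2 = -46.1356 / 104.6133 = -0.441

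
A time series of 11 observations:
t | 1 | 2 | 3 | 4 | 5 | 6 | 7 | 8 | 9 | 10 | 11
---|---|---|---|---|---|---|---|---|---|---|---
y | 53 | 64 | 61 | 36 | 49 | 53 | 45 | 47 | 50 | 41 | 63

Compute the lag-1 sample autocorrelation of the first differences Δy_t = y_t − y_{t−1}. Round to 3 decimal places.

-0.303

First differences Δy: 11, -3, -25, 13, 4, -8, 2, 3, -9, 22
Mean of differences = 1.0000
Numerator Σ(Δy_t−Δȳ)(Δy_{t+1}−Δȳ) = -476.0000
Denominator Σ(Δy_t−Δȳ)² = 1572.0000
r_1(Δy) = -476.0000 / 1572.0000 = -0.303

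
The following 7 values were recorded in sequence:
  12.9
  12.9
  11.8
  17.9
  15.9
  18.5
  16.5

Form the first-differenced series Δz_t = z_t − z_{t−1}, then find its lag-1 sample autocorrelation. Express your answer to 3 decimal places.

First differences Δz: 0.0, -1.1, 6.1, -2.0, 2.6, -2.0
Mean of differences = 0.6000
Numerator Σ(Δz_t−Δz̄)(Δz_{t+1}−Δz̄) = -33.0300
Denominator Σ(Δz_t−Δz̄)² = 51.0200
r_1(Δz) = -33.0300 / 51.0200 = -0.647

-0.647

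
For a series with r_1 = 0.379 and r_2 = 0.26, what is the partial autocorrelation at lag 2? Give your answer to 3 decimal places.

φ_{22} = (r_2 − r_1²) / (1 − r_1²)
r_1² = (0.379)² = 0.143641
Numerator = 0.26 − 0.1436 = 0.1164; denominator = 1 − 0.1436 = 0.8564
φ_{22} = 0.1164 / 0.8564 = 0.136

0.136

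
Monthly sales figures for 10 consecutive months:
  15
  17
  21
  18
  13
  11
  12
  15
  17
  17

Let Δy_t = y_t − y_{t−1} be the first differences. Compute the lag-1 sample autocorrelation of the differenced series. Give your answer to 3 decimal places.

First differences Δy: 2, 4, -3, -5, -2, 1, 3, 2, 0
Mean of differences = 0.2222
Numerator Σ(Δy_t−Δȳ)(Δy_{t+1}−Δȳ) = 27.9506
Denominator Σ(Δy_t−Δȳ)² = 71.5556
r_1(Δy) = 27.9506 / 71.5556 = 0.391

0.391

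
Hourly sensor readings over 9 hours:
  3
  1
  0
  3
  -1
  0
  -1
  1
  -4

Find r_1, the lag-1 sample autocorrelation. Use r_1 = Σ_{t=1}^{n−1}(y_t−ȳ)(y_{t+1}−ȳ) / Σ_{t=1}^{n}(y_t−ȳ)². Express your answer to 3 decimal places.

-0.152

Mean ȳ = (3 + 1 + 0 + 3 − 1 + 0 − 1 + 1 − 4)/9 = 0.2222
Numerator Σ_{t=1}^{8}(y_t−ȳ)(y_{t+1}−ȳ) = -5.7160
Denominator Σ(y_t−ȳ)² = 37.5556
r_1 = -5.7160 / 37.5556 = -0.152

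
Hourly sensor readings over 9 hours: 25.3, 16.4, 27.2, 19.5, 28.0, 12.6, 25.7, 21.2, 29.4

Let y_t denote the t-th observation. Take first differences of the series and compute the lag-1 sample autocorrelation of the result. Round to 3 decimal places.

-0.823

First differences Δy: -8.9, 10.8, -7.7, 8.5, -15.4, 13.1, -4.5, 8.2
Mean of differences = 0.5125
Numerator Σ(Δy_t−Δȳ)(Δy_{t+1}−Δȳ) = -675.9427
Denominator Σ(Δy_t−Δȳ)² = 821.5488
r_1(Δy) = -675.9427 / 821.5488 = -0.823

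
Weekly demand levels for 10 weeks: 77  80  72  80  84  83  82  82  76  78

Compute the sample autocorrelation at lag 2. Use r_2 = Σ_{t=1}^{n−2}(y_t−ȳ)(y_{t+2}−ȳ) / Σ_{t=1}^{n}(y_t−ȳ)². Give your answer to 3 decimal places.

-0.040

Mean ȳ = (77 + 80 + 72 + 80 + 84 + 83 + 82 + 82 + 76 + 78)/10 = 79.4000
Numerator Σ_{t=1}^{8}(y_t−ȳ)(y_{t+2}−ȳ) = -4.9200
Denominator Σ(y_t−ȳ)² = 122.4000
r_2 = -4.9200 / 122.4000 = -0.040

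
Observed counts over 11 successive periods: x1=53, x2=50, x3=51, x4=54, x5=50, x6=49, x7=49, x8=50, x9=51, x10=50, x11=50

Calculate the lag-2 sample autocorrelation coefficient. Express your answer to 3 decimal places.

Mean x̄ = (53 + 50 + 51 + 54 + 50 + 49 + 49 + 50 + 51 + 50 + 50)/11 = 50.6364
Numerator Σ_{t=1}^{9}(x_t−x̄)(x_{t+2}−x̄) = -5.3554
Denominator Σ(x_t−x̄)² = 24.5455
r_2 = -5.3554 / 24.5455 = -0.218

-0.218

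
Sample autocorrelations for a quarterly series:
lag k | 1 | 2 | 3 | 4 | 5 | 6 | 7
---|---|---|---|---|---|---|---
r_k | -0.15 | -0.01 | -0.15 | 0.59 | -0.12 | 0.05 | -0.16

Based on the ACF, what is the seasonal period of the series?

The largest autocorrelation is r_4 = 0.59; the remaining lags stay at or below 0.05.
The dominant spike at lag 4 indicates a seasonal period of 4.

4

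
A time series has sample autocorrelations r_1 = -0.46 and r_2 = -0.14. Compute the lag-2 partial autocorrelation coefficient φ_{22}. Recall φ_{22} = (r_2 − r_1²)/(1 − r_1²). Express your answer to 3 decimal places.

φ_{22} = (r_2 − r_1²) / (1 − r_1²)
r_1² = (-0.46)² = 0.2116
Numerator = -0.14 − 0.2116 = -0.3516; denominator = 1 − 0.2116 = 0.7884
φ_{22} = -0.3516 / 0.7884 = -0.446

-0.446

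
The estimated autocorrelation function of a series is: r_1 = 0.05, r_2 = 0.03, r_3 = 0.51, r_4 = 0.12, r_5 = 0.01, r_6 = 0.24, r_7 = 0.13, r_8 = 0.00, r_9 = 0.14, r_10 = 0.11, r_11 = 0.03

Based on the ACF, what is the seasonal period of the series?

The largest autocorrelation is r_3 = 0.51, with a weaker echo at lag 6 (0.24); the remaining lags stay at or below 0.14.
The dominant spike at lag 3 indicates a seasonal period of 3.

3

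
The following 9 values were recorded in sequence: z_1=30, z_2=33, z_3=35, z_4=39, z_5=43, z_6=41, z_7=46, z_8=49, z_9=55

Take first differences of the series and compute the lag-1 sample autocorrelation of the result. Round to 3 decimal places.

-0.361

First differences Δz: 3, 2, 4, 4, -2, 5, 3, 6
Mean of differences = 3.1250
Numerator Σ(Δz_t−Δz̄)(Δz_{t+1}−Δz̄) = -14.7656
Denominator Σ(Δz_t−Δz̄)² = 40.8750
r_1(Δz) = -14.7656 / 40.8750 = -0.361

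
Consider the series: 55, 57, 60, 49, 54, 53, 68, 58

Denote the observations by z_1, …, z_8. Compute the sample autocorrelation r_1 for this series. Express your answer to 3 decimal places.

-0.095

Mean z̄ = (55 + 57 + 60 + 49 + 54 + 53 + 68 + 58)/8 = 56.7500
Deviations from mean: -1.7500, 0.2500, 3.2500, -7.7500, -2.7500, -3.7500, 11.2500, 1.2500
Σ(z_t−z̄)(z_{t+1}−z̄) = (-0.4375) + (0.8125) + (-25.1875) + (21.3125) + (10.3125) + (-42.1875) + (14.0625) = -21.3125
Denominator Σ(z_t−z̄)² = 223.5000
r_1 = -21.3125 / 223.5000 = -0.095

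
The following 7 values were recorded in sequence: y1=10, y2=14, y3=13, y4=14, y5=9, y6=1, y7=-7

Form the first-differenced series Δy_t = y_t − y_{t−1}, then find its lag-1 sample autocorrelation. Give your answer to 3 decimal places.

First differences Δy: 4, -1, 1, -5, -8, -8
Mean of differences = -2.8333
Numerator Σ(Δy_t−Δȳ)(Δy_{t+1}−Δȳ) = 49.1389
Denominator Σ(Δy_t−Δȳ)² = 122.8333
r_1(Δy) = 49.1389 / 122.8333 = 0.400

0.400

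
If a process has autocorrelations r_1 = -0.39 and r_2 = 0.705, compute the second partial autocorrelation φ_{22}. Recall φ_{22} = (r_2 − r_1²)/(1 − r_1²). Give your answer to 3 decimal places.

φ_{22} = (r_2 − r_1²) / (1 − r_1²)
r_1² = (-0.39)² = 0.1521
Numerator = 0.705 − 0.1521 = 0.5529; denominator = 1 − 0.1521 = 0.8479
φ_{22} = 0.5529 / 0.8479 = 0.652

0.652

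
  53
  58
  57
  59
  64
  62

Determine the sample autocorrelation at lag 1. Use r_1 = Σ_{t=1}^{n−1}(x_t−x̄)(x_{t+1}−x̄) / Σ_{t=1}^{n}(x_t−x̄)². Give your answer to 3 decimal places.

Mean x̄ = (53 + 58 + 57 + 59 + 64 + 62)/6 = 58.8333
Deviations from mean: -5.8333, -0.8333, -1.8333, 0.1667, 5.1667, 3.1667
Numerator Σ_{t=1}^{5}(x_t−x̄)(x_{t+1}−x̄) = 23.3056
Denominator Σ(x_t−x̄)² = 74.8333
r_1 = 23.3056 / 74.8333 = 0.311

0.311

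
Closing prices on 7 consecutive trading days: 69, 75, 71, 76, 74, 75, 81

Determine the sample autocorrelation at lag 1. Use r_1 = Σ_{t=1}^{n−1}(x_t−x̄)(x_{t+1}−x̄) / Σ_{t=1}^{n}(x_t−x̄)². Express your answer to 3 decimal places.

-0.087

Mean x̄ = (69 + 75 + 71 + 76 + 74 + 75 + 81)/7 = 74.4286
Deviations from mean: -5.4286, 0.5714, -3.4286, 1.5714, -0.4286, 0.5714, 6.5714
Σ(x_t−x̄)(x_{t+1}−x̄) = (-3.1020) + (-1.9592) + (-5.3878) + (-0.6735) + (-0.2449) + (3.7551) = -7.6122
Denominator Σ(x_t−x̄)² = 87.7143
r_1 = -7.6122 / 87.7143 = -0.087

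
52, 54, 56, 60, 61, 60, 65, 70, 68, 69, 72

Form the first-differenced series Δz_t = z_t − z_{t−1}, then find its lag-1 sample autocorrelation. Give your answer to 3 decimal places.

First differences Δz: 2, 2, 4, 1, -1, 5, 5, -2, 1, 3
Mean of differences = 2.0000
Numerator Σ(Δz_t−Δz̄)(Δz_{t+1}−Δz̄) = -8.0000
Denominator Σ(Δz_t−Δz̄)² = 50.0000
r_1(Δz) = -8.0000 / 50.0000 = -0.160

-0.160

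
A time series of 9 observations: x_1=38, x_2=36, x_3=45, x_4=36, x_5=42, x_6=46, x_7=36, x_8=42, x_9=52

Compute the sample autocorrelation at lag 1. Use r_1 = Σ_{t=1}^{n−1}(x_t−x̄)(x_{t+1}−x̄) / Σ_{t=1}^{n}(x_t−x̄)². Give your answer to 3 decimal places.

Mean x̄ = (38 + 36 + 45 + 36 + 42 + 46 + 36 + 42 + 52)/9 = 41.4444
Numerator Σ_{t=1}^{8}(x_t−x̄)(x_{t+1}−x̄) = -42.4198
Denominator Σ(x_t−x̄)² = 246.2222
r_1 = -42.4198 / 246.2222 = -0.172

-0.172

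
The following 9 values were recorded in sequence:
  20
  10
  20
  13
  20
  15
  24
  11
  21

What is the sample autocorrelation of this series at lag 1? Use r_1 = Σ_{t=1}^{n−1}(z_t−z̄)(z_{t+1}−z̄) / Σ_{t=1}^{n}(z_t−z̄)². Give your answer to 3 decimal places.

Mean z̄ = (20 + 10 + 20 + 13 + 20 + 15 + 24 + 11 + 21)/9 = 17.1111
Numerator Σ_{t=1}^{8}(z_t−z̄)(z_{t+1}−z̄) = -151.3457
Denominator Σ(z_t−z̄)² = 196.8889
r_1 = -151.3457 / 196.8889 = -0.769

-0.769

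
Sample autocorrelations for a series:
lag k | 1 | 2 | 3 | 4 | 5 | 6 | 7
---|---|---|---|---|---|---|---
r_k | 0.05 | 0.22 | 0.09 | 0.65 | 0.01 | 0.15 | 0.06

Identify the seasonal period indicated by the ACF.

4

The largest autocorrelation is r_4 = 0.65; the remaining lags stay at or below 0.22.
The dominant spike at lag 4 indicates a seasonal period of 4.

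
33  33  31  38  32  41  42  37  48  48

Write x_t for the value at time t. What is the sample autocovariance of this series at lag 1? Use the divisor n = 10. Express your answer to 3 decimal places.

Mean x̄ = (33 + 33 + 31 + 38 + 32 + 41 + 42 + 37 + 48 + 48)/10 = 38.3000
Σ_{t=1}^{9}(x_t−x̄)(x_{t+1}−x̄) = 140.5100
γ_1 = 140.5100 / 10 = 14.051

14.051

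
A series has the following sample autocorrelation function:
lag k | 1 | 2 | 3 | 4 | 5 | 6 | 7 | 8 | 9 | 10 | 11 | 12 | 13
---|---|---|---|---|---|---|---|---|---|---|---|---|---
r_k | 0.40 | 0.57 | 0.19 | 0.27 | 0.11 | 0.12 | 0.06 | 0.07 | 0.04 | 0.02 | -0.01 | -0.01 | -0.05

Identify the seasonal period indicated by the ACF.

The largest autocorrelation is r_2 = 0.57; the remaining lags stay at or below 0.40.
The dominant spike at lag 2 indicates a seasonal period of 2.

2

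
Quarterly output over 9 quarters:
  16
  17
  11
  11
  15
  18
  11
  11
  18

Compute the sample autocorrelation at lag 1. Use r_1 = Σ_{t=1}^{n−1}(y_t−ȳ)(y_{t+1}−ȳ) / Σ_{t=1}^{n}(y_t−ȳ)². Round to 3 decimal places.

Mean ȳ = (16 + 17 + 11 + 11 + 15 + 18 + 11 + 11 + 18)/9 = 14.2222
Numerator Σ_{t=1}^{8}(y_t−ȳ)(y_{t+1}−ȳ) = -7.1605
Denominator Σ(y_t−ȳ)² = 81.5556
r_1 = -7.1605 / 81.5556 = -0.088

-0.088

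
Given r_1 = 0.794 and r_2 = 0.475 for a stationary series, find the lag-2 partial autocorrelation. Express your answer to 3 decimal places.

-0.421

φ_{22} = (r_2 − r_1²) / (1 − r_1²)
r_1² = (0.794)² = 0.630436
Numerator = 0.475 − 0.6304 = -0.1554; denominator = 1 − 0.6304 = 0.3696
φ_{22} = -0.1554 / 0.3696 = -0.421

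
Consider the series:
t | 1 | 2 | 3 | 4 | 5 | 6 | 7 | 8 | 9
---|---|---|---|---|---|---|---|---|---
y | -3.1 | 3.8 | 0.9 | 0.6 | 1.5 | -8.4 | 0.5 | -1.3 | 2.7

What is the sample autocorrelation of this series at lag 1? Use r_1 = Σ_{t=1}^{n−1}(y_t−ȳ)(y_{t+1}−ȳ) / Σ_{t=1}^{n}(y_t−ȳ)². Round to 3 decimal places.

Mean ȳ = (-3.1 + 3.8 + 0.9 + 0.6 + 1.5 − 8.4 + 0.5 − 1.3 + 2.7)/9 = -0.3111
Numerator Σ_{t=1}^{8}(y_t−ȳ)(y_{t+1}−ȳ) = -28.7235
Denominator Σ(y_t−ȳ)² = 106.3889
r_1 = -28.7235 / 106.3889 = -0.270

-0.270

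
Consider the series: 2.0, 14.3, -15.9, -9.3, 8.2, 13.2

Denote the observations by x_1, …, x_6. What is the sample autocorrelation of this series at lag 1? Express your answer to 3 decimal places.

Mean x̄ = (2.0 + 14.3 − 15.9 − 9.3 + 8.2 + 13.2)/6 = 2.0833
Deviations from mean: -0.0833, 12.2167, -17.9833, -11.3833, 6.1167, 11.1167
Numerator Σ_{t=1}^{5}(x_t−x̄)(x_{t+1}−x̄) = -17.6353
Denominator Σ(x_t−x̄)² = 763.2283
r_1 = -17.6353 / 763.2283 = -0.023

-0.023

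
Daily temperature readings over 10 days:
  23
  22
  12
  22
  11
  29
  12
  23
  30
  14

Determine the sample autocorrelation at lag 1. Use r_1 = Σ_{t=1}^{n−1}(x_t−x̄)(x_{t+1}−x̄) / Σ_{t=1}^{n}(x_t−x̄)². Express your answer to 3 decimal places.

-0.555

Mean x̄ = (23 + 22 + 12 + 22 + 11 + 29 + 12 + 23 + 30 + 14)/10 = 19.8000
Numerator Σ_{t=1}^{9}(x_t−x̄)(x_{t+1}−x̄) = -250.8400
Denominator Σ(x_t−x̄)² = 451.6000
r_1 = -250.8400 / 451.6000 = -0.555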